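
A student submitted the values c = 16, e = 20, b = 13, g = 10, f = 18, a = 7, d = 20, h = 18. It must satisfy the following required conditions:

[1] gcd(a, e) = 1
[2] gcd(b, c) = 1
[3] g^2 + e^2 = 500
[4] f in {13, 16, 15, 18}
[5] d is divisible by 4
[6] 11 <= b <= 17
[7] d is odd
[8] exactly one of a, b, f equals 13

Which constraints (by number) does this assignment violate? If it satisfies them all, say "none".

Constraint 7 is violated.

[1] gcd(7, 20) = 1 — OK.
[2] gcd(13, 16) = 1 — OK.
[3] g^2 + e^2 = 10^2 + 20^2 = 100 + 400 = 500 — OK.
[4] f = 18 is in {13, 16, 15, 18} — OK.
[5] 20 / 4 = 5, so 4 divides 20 — OK.
[6] b = 13 lies in [11, 17] — OK.
[7] d = 20 is even — violated.
[8] a=7, b=13, f=18; 1 of them equals 13 — OK.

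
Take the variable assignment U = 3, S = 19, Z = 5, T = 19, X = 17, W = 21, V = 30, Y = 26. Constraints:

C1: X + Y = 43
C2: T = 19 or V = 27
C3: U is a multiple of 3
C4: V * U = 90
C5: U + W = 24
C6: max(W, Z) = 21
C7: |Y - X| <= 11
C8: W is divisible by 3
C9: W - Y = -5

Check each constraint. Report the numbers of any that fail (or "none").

The assignment satisfies every constraint.

C1: X + Y = 17 + 26 = 43 — OK.
C2: T = 19 = 19 (first disjunct) — OK.
C3: 3 / 3 = 1, so 3 divides 3 — OK.
C4: V * U = 30 * 3 = 90 — OK.
C5: U + W = 3 + 21 = 24 — OK.
C6: max(21, 5) = 21 — OK.
C7: |26 - 17| = 9; 9 ≤ 11 — OK.
C8: 21 / 3 = 7, so 3 divides 21 — OK.
C9: W - Y = 21 - 26 = -5 — OK.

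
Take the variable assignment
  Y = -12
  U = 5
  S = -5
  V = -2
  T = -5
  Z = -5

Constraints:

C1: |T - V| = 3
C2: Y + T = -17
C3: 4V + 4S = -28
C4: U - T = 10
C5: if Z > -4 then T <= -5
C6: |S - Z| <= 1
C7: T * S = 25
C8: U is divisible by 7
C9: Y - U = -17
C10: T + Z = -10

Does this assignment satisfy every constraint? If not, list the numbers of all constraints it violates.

C1: |-5 - (-2)| = 3  ✓
C2: Y + T = -12 + (-5) = -17  ✓
C3: 4V + 4S = 4(-2) + 4(-5) = -28  ✓
C4: U - T = 5 - (-5) = 10  ✓
C5: Z = -5, not > -4; antecedent false, conditional vacuously true  ✓
C6: |-5 - (-5)| = 0; 0 ≤ 1  ✓
C7: T * S = -5 * (-5) = 25  ✓
C8: 5 = 7*0 + 5, so 7 does not divide 5  ✗
C9: Y - U = -12 - 5 = -17  ✓
C10: T + Z = -5 + (-5) = -10  ✓

Violated: 8.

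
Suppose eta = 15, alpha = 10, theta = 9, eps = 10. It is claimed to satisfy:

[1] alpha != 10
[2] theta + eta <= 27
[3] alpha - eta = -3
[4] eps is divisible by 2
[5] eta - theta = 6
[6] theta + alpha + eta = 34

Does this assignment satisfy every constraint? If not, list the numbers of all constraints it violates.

Violated: 1, 3.

[1] alpha = 10, but 10 is required to differ — violated.
[2] theta + eta = 9 + 15 = 24; 24 ≤ 27 — OK.
[3] alpha - eta = 10 - 15 = -5, not -3 — violated.
[4] 10 / 2 = 5, so 2 divides 10 — OK.
[5] eta - theta = 15 - 9 = 6 — OK.
[6] theta + alpha + eta = 9 + 10 + 15 = 34 — OK.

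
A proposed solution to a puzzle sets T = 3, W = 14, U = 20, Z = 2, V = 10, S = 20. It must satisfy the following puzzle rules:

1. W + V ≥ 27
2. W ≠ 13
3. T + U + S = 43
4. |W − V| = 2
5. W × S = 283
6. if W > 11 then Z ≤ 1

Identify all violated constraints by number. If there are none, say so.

Constraints 1, 4, 5, and 6 do not hold.

1. W + V = 14 + 10 = 24; 24 < 27, bound 27 not met  fails
2. W = 14, and 14 ≠ 13  holds
3. T + U + S = 3 + 20 + 20 = 43  holds
4. |14 − 10| = 4, not 2  fails
5. W × S = 14 × 20 = 280, not 283  fails
6. W = 14 > 11, so we need Z ≤ 1; but Z = 2 > 1  fails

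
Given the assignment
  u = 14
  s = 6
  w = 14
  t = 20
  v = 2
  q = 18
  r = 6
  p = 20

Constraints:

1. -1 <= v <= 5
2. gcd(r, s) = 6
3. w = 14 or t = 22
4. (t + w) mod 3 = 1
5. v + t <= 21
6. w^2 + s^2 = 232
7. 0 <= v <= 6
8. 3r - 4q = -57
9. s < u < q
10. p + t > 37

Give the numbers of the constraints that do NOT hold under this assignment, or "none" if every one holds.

1. v = 2 lies in [-1, 5] — OK.
2. gcd(6, 6) = 6 — OK.
3. w = 14 = 14 (first disjunct) — OK.
4. t + w = 34; 34 mod 3 = 1 — OK.
5. v + t = 2 + 20 = 22; 22 > 21, bound 21 not met — violated.
6. w^2 + s^2 = 14^2 + 6^2 = 196 + 36 = 232 — OK.
7. v = 2 lies in [0, 6] — OK.
8. 3r - 4q = 3(6) - 4(18) = -54, not -57 — violated.
9. values 6 < 14 < 18 — OK.
10. p + t = 20 + 20 = 40; 40 > 37 — OK.

No — constraints 5 and 8 are not satisfied.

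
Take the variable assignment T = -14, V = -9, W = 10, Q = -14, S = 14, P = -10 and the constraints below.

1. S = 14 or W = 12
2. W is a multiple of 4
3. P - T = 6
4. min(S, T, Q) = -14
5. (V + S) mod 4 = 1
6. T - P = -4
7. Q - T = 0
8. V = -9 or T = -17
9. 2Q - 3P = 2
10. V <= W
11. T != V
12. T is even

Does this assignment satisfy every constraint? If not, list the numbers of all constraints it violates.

1. S = 14 = 14 (first disjunct)  ✔
2. 10 = 4*2 + 2, so 4 does not divide 10  ✘
3. P - T = -10 - (-14) = 4, not 6  ✘
4. min(14, -14, -14) = -14  ✔
5. V + S = 5; 5 mod 4 = 1  ✔
6. T - P = -14 - (-10) = -4  ✔
7. Q - T = -14 - (-14) = 0  ✔
8. V = -9 = -9 (first disjunct)  ✔
9. 2Q - 3P = 2(-14) - 3(-10) = 2  ✔
10. V = -9, W = 10; -9 ≤ 10  ✔
11. T = -14, V = -9; distinct  ✔
12. T = -14 is even  ✔

Constraints 2, 3 are violated.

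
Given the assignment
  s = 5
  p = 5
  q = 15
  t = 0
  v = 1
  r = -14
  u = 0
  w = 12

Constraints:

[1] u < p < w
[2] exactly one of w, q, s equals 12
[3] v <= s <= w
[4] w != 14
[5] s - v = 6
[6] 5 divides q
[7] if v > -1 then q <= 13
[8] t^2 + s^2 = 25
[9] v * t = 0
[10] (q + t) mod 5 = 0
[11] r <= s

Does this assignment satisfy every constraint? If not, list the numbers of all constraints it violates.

[1] values 0 < 5 < 12  ✔
[2] w=12, q=15, s=5; 1 of them equals 12  ✔
[3] values 1 <= 5 <= 12  ✔
[4] w = 12, and 12 ≠ 14  ✔
[5] s - v = 5 - 1 = 4, not 6  ✘
[6] 15 / 5 = 3, so 5 divides 15  ✔
[7] v = 1 > -1, so we need q ≤ 13; but q = 15 > 13  ✘
[8] t^2 + s^2 = 0^2 + 5^2 = 0 + 25 = 25  ✔
[9] v * t = 1 * 0 = 0  ✔
[10] q + t = 15; 15 mod 5 = 0  ✔
[11] r = -14, s = 5; -14 ≤ 5  ✔

No — constraints 5, 7 are not satisfied.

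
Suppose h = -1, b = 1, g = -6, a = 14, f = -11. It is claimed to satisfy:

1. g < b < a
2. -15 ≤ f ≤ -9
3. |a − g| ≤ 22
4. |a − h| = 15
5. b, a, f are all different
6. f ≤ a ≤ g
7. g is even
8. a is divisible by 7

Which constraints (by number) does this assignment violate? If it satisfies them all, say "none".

1. values -6 < 1 < 14  ✓
2. f = -11 lies in [-15, -9]  ✓
3. |14 − (-6)| = 20; 20 ≤ 22  ✓
4. |14 − (-1)| = 15  ✓
5. values 1, 14, -11 are pairwise distinct  ✓
6. values -11, 14, -6; a = 14 is not ≤ g = -6  ✗
7. g = -6 is even  ✓
8. 14 / 7 = 2, so 7 divides 14  ✓

The assignment fails constraint 6.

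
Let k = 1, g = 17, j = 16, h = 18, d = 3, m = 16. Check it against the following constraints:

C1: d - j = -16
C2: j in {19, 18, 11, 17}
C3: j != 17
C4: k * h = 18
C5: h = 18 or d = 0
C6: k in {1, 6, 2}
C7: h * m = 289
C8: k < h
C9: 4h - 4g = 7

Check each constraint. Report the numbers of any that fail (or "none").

C1: d - j = 3 - 16 = -13, not -16  ✘
C2: j = 16 is not in {19, 18, 11, 17}  ✘
C3: j = 16, and 16 ≠ 17  ✔
C4: k * h = 1 * 18 = 18  ✔
C5: h = 18 = 18 (first disjunct)  ✔
C6: k = 1 is in {1, 6, 2}  ✔
C7: h * m = 18 * 16 = 288, not 289  ✘
C8: k = 1, h = 18; 1 < 18  ✔
C9: 4h - 4g = 4(18) - 4(17) = 4, not 7  ✘

Violated: 1, 2, 7, 9.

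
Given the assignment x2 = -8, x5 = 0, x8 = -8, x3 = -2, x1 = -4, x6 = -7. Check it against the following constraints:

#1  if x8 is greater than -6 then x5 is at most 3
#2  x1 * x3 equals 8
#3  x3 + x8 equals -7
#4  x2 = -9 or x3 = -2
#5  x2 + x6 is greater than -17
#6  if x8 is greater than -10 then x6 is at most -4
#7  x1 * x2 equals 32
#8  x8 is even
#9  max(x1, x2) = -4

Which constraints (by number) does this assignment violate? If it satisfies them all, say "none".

#1 x8 = -8, not > -6; antecedent false, conditional vacuously true  OK
#2 x1 * x3 = -4 * (-2) = 8  OK
#3 x3 + x8 = -2 + (-8) = -10, not -7  FAIL
#4 x2 = -8 ≠ -9, but x3 = -2 = -2 (second disjunct)  OK
#5 x2 + x6 = -8 + (-7) = -15; -15 > -17  OK
#6 x8 = -8 > -10, so we need x6 ≤ -4; x6 = -7 ≤ -4  OK
#7 x1 * x2 = -4 * (-8) = 32  OK
#8 x8 = -8 is even  OK
#9 max(-4, -8) = -4  OK

Constraint 3 is violated.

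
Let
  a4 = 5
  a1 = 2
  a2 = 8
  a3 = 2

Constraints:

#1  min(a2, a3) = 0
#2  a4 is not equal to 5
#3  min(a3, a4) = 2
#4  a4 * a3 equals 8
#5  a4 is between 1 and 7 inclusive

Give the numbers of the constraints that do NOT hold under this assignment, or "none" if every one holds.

Constraints 1, 2, and 4 are violated.

#1 min(8, 2) = 2, not 0 — does not hold.
#2 a4 = 5, but 5 is required to differ — does not hold.
#3 min(2, 5) = 2 — holds.
#4 a4 * a3 = 5 * 2 = 10, not 8 — does not hold.
#5 a4 = 5 lies in [1, 7] — holds.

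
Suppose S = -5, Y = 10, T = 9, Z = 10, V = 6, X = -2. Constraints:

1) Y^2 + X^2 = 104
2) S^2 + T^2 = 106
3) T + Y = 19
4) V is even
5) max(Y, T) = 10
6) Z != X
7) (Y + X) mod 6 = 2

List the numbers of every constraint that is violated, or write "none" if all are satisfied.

1) Y^2 + X^2 = 10^2 + (-2)^2 = 100 + 4 = 104 — holds.
2) S^2 + T^2 = (-5)^2 + 9^2 = 25 + 81 = 106 — holds.
3) T + Y = 9 + 10 = 19 — holds.
4) V = 6 is even — holds.
5) max(10, 9) = 10 — holds.
6) Z = 10, X = -2; distinct — holds.
7) Y + X = 8; 8 mod 6 = 2 — holds.

No violations.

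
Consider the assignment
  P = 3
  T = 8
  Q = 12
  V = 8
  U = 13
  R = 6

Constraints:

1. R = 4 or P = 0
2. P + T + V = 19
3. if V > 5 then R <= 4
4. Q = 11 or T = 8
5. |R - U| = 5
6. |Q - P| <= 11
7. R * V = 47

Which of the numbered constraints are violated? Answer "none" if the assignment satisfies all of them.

Violated: 1, 3, 5, 7.

1. R = 6 ≠ 4 and P = 3 ≠ 0; both disjuncts false — violated.
2. P + T + V = 3 + 8 + 8 = 19 — OK.
3. V = 8 > 5, so we need R ≤ 4; but R = 6 > 4 — violated.
4. Q = 12 ≠ 11, but T = 8 = 8 (second disjunct) — OK.
5. |6 - 13| = 7, not 5 — violated.
6. |12 - 3| = 9; 9 ≤ 11 — OK.
7. R * V = 6 * 8 = 48, not 47 — violated.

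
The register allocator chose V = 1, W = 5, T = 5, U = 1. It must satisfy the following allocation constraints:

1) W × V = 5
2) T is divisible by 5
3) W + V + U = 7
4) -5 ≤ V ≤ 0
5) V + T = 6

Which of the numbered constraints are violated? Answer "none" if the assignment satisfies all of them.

1) W × V = 5 × 1 = 5  OK
2) 5 / 5 = 1, so 5 divides 5  OK
3) W + V + U = 5 + 1 + 1 = 7  OK
4) V = 1 is outside [-5, 0]  FAIL
5) V + T = 1 + 5 = 6  OK

The assignment fails constraint 4.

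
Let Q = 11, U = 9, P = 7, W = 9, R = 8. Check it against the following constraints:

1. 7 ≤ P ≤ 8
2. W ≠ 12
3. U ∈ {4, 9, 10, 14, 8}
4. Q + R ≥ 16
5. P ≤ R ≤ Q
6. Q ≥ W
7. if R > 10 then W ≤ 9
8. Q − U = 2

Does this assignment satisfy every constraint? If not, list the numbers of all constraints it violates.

1. P = 7 lies in [7, 8]  ✔
2. W = 9, and 9 ≠ 12  ✔
3. U = 9 is in {4, 9, 10, 14, 8}  ✔
4. Q + R = 11 + 8 = 19; 19 ≥ 16  ✔
5. values 7 ≤ 8 ≤ 11  ✔
6. Q = 11, W = 9; 11 ≥ 9  ✔
7. R = 8, not > 10; antecedent false, conditional vacuously true  ✔
8. Q − U = 11 − 9 = 2  ✔

The assignment satisfies every constraint.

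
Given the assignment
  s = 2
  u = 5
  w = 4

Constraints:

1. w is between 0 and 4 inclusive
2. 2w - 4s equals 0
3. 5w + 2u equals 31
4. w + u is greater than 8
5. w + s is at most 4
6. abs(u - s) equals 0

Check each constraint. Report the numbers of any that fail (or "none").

Violated: 3, 5, and 6.

1. w = 4 lies in [0, 4] — holds.
2. 2w - 4s = 2(4) - 4(2) = 0 — holds.
3. 5w + 2u = 5(4) + 2(5) = 30, not 31 — does not hold.
4. w + u = 4 + 5 = 9; 9 > 8 — holds.
5. w + s = 4 + 2 = 6; 6 > 4, bound 4 not met — does not hold.
6. abs(5 - 2) = 3, not 0 — does not hold.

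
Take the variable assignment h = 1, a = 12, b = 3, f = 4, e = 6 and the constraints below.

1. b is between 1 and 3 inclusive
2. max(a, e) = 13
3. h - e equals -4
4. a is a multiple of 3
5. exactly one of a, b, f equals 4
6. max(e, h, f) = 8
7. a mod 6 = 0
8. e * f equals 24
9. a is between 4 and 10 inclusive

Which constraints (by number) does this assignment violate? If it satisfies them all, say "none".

1. b = 3 lies in [1, 3] — holds.
2. max(12, 6) = 12, not 13 — fails.
3. h - e = 1 - 6 = -5, not -4 — fails.
4. 12 / 3 = 4, so 3 divides 12 — holds.
5. a=12, b=3, f=4; 1 of them equals 4 — holds.
6. max(6, 1, 4) = 6, not 8 — fails.
7. 12 mod 6 = 0 — holds.
8. e * f = 6 * 4 = 24 — holds.
9. a = 12 is outside [4, 10] — fails.

Violated: 2, 3, 6, and 9.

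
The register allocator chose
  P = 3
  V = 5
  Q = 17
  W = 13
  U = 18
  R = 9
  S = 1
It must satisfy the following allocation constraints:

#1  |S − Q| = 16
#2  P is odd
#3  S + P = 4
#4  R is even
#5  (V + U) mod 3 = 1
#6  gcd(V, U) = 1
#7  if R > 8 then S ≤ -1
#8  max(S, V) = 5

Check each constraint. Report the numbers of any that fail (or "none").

Violated: 4, 5, 7.

#1 |1 − 17| = 16  yes
#2 P = 3 is odd  yes
#3 S + P = 1 + 3 = 4  yes
#4 R = 9 is odd  no
#5 V + U = 23; 23 mod 3 = 2, not 1  no
#6 gcd(5, 18) = 1  yes
#7 R = 9 > 8, so we need S ≤ -1; but S = 1 > -1  no
#8 max(1, 5) = 5  yes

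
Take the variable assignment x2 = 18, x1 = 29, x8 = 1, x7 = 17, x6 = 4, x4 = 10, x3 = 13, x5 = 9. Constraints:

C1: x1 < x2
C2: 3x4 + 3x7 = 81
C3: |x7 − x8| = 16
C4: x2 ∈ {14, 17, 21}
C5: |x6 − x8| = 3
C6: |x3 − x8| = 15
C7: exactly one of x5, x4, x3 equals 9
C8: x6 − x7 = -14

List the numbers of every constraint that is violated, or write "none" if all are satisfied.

C1: x1 = 29, x2 = 18; 29 ≥ 18 (want <)  ✗
C2: 3x4 + 3x7 = 3(10) + 3(17) = 81  ✓
C3: |17 − 1| = 16  ✓
C4: x2 = 18 is not in {14, 17, 21}  ✗
C5: |4 − 1| = 3  ✓
C6: |13 − 1| = 12, not 15  ✗
C7: x5=9, x4=10, x3=13; 1 of them equals 9  ✓
C8: x6 − x7 = 4 − 17 = -13, not -14  ✗

Constraints 1, 4, 6, and 8 do not hold.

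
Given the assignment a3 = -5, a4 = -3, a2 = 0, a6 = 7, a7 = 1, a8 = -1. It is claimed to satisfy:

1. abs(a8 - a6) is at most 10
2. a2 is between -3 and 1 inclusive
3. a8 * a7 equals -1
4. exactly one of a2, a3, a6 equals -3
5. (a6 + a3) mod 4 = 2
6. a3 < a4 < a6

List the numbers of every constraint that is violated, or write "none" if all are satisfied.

Constraint 4 does not hold.

1. abs(-1 - 7) = 8; 8 ≤ 10  OK
2. a2 = 0 lies in [-3, 1]  OK
3. a8 * a7 = -1 * 1 = -1  OK
4. a2=0, a3=-5, a6=7; 0 of them equal -3, not exactly one  FAIL
5. a6 + a3 = 2; 2 mod 4 = 2  OK
6. values -5 < -3 < 7  OK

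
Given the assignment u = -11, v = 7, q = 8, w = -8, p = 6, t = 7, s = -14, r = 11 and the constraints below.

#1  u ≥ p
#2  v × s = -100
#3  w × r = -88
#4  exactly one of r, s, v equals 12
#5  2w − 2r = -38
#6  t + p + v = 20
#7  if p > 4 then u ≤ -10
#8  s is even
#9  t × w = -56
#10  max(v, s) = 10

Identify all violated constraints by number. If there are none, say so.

#1 u = -11, p = 6; -11 < 6 (want ≥)  ✗
#2 v × s = 7 × (-14) = -98, not -100  ✗
#3 w × r = -8 × 11 = -88  ✓
#4 r=11, s=-14, v=7; 0 of them equal 12, not exactly one  ✗
#5 2w − 2r = 2(-8) − 2(11) = -38  ✓
#6 t + p + v = 7 + 6 + 7 = 20  ✓
#7 p = 6 > 4, so we need u ≤ -10; u = -11 ≤ -10  ✓
#8 s = -14 is even  ✓
#9 t × w = 7 × (-8) = -56  ✓
#10 max(7, -14) = 7, not 10  ✗

The assignment fails constraints 1, 2, 4, 10.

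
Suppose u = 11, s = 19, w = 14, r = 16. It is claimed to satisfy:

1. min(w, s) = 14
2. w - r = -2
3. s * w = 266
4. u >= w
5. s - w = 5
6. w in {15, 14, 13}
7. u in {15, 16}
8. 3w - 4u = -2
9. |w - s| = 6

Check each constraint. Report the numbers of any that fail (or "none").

1. min(14, 19) = 14  OK
2. w - r = 14 - 16 = -2  OK
3. s * w = 19 * 14 = 266  OK
4. u = 11, w = 14; 11 < 14 (want ≥)  FAIL
5. s - w = 19 - 14 = 5  OK
6. w = 14 is in {15, 14, 13}  OK
7. u = 11 is not in {15, 16}  FAIL
8. 3w - 4u = 3(14) - 4(11) = -2  OK
9. |14 - 19| = 5, not 6  FAIL

Constraints 4, 7, and 9 are violated.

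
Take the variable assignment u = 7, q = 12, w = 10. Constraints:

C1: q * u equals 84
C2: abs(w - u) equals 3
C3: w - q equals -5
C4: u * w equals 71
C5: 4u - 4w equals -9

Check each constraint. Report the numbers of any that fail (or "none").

C1: q * u = 12 * 7 = 84 — holds.
C2: abs(10 - 7) = 3 — holds.
C3: w - q = 10 - 12 = -2, not -5 — fails.
C4: u * w = 7 * 10 = 70, not 71 — fails.
C5: 4u - 4w = 4(7) - 4(10) = -12, not -9 — fails.

Violated: 3, 4, 5.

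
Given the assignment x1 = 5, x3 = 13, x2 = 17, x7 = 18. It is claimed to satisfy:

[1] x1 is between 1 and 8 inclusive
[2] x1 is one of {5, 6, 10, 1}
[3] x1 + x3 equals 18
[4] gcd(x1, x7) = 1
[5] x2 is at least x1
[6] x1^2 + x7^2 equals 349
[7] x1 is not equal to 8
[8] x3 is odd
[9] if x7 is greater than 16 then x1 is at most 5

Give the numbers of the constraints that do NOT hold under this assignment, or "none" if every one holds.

None — every constraint holds.

[1] x1 = 5 lies in [1, 8]  yes
[2] x1 = 5 is in {5, 6, 10, 1}  yes
[3] x1 + x3 = 5 + 13 = 18  yes
[4] gcd(5, 18) = 1  yes
[5] x2 = 17, x1 = 5; 17 ≥ 5  yes
[6] x1^2 + x7^2 = 5^2 + 18^2 = 25 + 324 = 349  yes
[7] x1 = 5, and 5 ≠ 8  yes
[8] x3 = 13 is odd  yes
[9] x7 = 18 > 16, so we need x1 ≤ 5; x1 = 5 ≤ 5  yes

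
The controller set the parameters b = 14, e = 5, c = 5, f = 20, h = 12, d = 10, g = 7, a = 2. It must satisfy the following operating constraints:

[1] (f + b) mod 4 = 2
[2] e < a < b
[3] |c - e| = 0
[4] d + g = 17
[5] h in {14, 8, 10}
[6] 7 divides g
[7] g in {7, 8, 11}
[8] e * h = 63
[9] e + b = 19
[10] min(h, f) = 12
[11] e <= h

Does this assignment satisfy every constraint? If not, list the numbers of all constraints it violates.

[1] f + b = 34; 34 mod 4 = 2  ✓
[2] values 5, 2, 14; e = 5 is not < a = 2  ✗
[3] |5 - 5| = 0  ✓
[4] d + g = 10 + 7 = 17  ✓
[5] h = 12 is not in {14, 8, 10}  ✗
[6] 7 / 7 = 1, so 7 divides 7  ✓
[7] g = 7 is in {7, 8, 11}  ✓
[8] e * h = 5 * 12 = 60, not 63  ✗
[9] e + b = 5 + 14 = 19  ✓
[10] min(12, 20) = 12  ✓
[11] e = 5, h = 12; 5 ≤ 12  ✓

Constraints 2, 5, 8 are violated.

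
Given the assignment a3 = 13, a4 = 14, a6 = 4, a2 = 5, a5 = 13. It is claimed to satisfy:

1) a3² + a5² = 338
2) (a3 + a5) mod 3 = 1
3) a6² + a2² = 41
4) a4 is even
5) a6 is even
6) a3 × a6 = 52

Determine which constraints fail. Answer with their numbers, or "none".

1) a3² + a5² = 13² + 13² = 169 + 169 = 338  ✔
2) a3 + a5 = 26; 26 mod 3 = 2, not 1  ✘
3) a6² + a2² = 4² + 5² = 16 + 25 = 41  ✔
4) a4 = 14 is even  ✔
5) a6 = 4 is even  ✔
6) a3 × a6 = 13 × 4 = 52  ✔

No — constraint 2 is not satisfied.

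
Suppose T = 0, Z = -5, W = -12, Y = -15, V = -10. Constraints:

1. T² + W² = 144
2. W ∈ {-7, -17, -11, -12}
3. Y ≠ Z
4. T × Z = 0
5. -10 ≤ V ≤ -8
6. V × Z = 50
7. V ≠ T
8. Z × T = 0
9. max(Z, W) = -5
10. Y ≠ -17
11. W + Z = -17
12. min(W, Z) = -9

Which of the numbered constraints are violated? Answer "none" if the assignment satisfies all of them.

Constraint 12 does not hold.

1. T² + W² = 0² + (-12)² = 0 + 144 = 144 — holds.
2. W = -12 is in {-7, -17, -11, -12} — holds.
3. Y = -15, Z = -5; distinct — holds.
4. T × Z = 0 × (-5) = 0 — holds.
5. V = -10 lies in [-10, -8] — holds.
6. V × Z = -10 × (-5) = 50 — holds.
7. V = -10, T = 0; distinct — holds.
8. Z × T = -5 × 0 = 0 — holds.
9. max(-5, -12) = -5 — holds.
10. Y = -15, and -15 ≠ -17 — holds.
11. W + Z = -12 + (-5) = -17 — holds.
12. min(-12, -5) = -12, not -9 — fails.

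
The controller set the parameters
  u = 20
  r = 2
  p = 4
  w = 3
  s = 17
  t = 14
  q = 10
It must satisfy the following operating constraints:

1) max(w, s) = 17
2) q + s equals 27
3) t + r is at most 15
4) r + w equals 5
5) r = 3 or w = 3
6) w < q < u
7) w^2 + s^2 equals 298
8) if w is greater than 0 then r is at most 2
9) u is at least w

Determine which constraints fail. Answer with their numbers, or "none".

1) max(3, 17) = 17 — holds.
2) q + s = 10 + 17 = 27 — holds.
3) t + r = 14 + 2 = 16; 16 > 15, bound 15 not met — does not hold.
4) r + w = 2 + 3 = 5 — holds.
5) r = 2 ≠ 3, but w = 3 = 3 (second disjunct) — holds.
6) values 3 < 10 < 20 — holds.
7) w^2 + s^2 = 3^2 + 17^2 = 9 + 289 = 298 — holds.
8) w = 3 > 0, so we need r ≤ 2; r = 2 ≤ 2 — holds.
9) u = 20, w = 3; 20 ≥ 3 — holds.

Violated: 3.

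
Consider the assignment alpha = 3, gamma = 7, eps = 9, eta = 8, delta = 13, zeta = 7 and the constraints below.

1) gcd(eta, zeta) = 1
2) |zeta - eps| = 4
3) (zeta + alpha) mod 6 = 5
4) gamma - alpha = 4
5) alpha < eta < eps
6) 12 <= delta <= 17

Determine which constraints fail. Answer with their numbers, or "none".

Constraints 2 and 3 do not hold.

1) gcd(8, 7) = 1 — OK.
2) |7 - 9| = 2, not 4 — violated.
3) zeta + alpha = 10; 10 mod 6 = 4, not 5 — violated.
4) gamma - alpha = 7 - 3 = 4 — OK.
5) values 3 < 8 < 9 — OK.
6) delta = 13 lies in [12, 17] — OK.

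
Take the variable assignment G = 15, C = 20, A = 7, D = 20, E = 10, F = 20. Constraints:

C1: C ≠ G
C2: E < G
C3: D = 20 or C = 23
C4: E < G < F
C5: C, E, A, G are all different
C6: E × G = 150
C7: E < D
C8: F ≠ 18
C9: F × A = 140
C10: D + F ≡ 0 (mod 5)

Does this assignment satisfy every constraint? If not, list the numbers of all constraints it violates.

C1: C = 20, G = 15; distinct — holds.
C2: E = 10, G = 15; 10 < 15 — holds.
C3: D = 20 = 20 (first disjunct) — holds.
C4: values 10 < 15 < 20 — holds.
C5: values 20, 10, 7, 15 are pairwise distinct — holds.
C6: E × G = 10 × 15 = 150 — holds.
C7: E = 10, D = 20; 10 < 20 — holds.
C8: F = 20, and 20 ≠ 18 — holds.
C9: F × A = 20 × 7 = 140 — holds.
C10: D + F = 40; 40 mod 5 = 0 — holds.

The assignment satisfies every constraint.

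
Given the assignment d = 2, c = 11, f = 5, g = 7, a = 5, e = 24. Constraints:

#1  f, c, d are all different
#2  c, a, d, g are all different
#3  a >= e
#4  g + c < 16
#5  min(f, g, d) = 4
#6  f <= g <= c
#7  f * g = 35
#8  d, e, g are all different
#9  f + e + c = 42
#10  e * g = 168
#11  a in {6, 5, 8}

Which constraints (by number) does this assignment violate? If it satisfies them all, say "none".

No — constraints 3, 4, 5, and 9 are not satisfied.

#1 values 5, 11, 2 are pairwise distinct — OK.
#2 values 11, 5, 2, 7 are pairwise distinct — OK.
#3 a = 5, e = 24; 5 < 24 (want ≥) — violated.
#4 g + c = 7 + 11 = 18; 18 ≥ 16, bound 16 not met — violated.
#5 min(5, 7, 2) = 2, not 4 — violated.
#6 values 5 <= 7 <= 11 — OK.
#7 f * g = 5 * 7 = 35 — OK.
#8 values 2, 24, 7 are pairwise distinct — OK.
#9 f + e + c = 5 + 24 + 11 = 40, not 42 — violated.
#10 e * g = 24 * 7 = 168 — OK.
#11 a = 5 is in {6, 5, 8} — OK.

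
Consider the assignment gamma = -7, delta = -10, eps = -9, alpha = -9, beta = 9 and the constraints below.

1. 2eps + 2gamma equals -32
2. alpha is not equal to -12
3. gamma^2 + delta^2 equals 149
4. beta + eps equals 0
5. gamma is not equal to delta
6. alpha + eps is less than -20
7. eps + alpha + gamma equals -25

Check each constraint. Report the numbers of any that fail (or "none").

Violated: 6.

1. 2eps + 2gamma = 2(-9) + 2(-7) = -32  ✔
2. alpha = -9, and -9 ≠ -12  ✔
3. gamma^2 + delta^2 = (-7)^2 + (-10)^2 = 49 + 100 = 149  ✔
4. beta + eps = 9 + (-9) = 0  ✔
5. gamma = -7, delta = -10; distinct  ✔
6. alpha + eps = -9 + (-9) = -18; -18 ≥ -20, bound -20 not met  ✘
7. eps + alpha + gamma = -9 + (-9) + (-7) = -25  ✔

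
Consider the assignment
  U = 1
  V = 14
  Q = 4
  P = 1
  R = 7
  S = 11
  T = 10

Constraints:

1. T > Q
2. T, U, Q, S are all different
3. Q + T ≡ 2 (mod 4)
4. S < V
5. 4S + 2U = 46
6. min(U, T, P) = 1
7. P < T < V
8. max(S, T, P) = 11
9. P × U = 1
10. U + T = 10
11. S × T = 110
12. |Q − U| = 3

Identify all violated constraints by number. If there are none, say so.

No — constraint 10 is not satisfied.

1. T = 10, Q = 4; 10 > 4 — holds.
2. values 10, 1, 4, 11 are pairwise distinct — holds.
3. Q + T = 14; 14 mod 4 = 2 — holds.
4. S = 11, V = 14; 11 < 14 — holds.
5. 4S + 2U = 4(11) + 2(1) = 46 — holds.
6. min(1, 10, 1) = 1 — holds.
7. values 1 < 10 < 14 — holds.
8. max(11, 10, 1) = 11 — holds.
9. P × U = 1 × 1 = 1 — holds.
10. U + T = 1 + 10 = 11, not 10 — fails.
11. S × T = 11 × 10 = 110 — holds.
12. |4 − 1| = 3 — holds.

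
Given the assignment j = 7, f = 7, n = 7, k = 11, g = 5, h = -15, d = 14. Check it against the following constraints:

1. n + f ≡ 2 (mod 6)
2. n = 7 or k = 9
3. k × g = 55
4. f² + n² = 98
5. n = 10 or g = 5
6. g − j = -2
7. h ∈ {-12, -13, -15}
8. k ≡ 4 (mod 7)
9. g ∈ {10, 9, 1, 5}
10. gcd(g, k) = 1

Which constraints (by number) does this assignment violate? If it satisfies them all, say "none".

No violations.

1. n + f = 14; 14 mod 6 = 2  ✓
2. n = 7 = 7 (first disjunct)  ✓
3. k × g = 11 × 5 = 55  ✓
4. f² + n² = 7² + 7² = 49 + 49 = 98  ✓
5. n = 7 ≠ 10, but g = 5 = 5 (second disjunct)  ✓
6. g − j = 5 − 7 = -2  ✓
7. h = -15 is in {-12, -13, -15}  ✓
8. 11 mod 7 = 4  ✓
9. g = 5 is in {10, 9, 1, 5}  ✓
10. gcd(5, 11) = 1  ✓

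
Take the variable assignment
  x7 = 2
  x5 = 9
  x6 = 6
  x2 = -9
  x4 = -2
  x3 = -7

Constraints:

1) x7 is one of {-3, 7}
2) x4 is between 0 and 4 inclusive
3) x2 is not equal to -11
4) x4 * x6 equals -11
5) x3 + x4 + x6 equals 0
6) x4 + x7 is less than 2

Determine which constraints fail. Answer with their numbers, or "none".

1) x7 = 2 is not in {-3, 7}  ✘
2) x4 = -2 is outside [0, 4]  ✘
3) x2 = -9, and -9 ≠ -11  ✔
4) x4 * x6 = -2 * 6 = -12, not -11  ✘
5) x3 + x4 + x6 = -7 + (-2) + 6 = -3, not 0  ✘
6) x4 + x7 = -2 + 2 = 0; 0 < 2  ✔

Constraints 1, 2, 4, 5 do not hold.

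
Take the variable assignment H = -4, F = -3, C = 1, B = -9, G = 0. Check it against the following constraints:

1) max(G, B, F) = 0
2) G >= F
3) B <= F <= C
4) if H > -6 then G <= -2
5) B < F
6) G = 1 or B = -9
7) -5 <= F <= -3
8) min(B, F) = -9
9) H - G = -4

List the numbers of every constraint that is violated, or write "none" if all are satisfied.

No — constraint 4 is not satisfied.

1) max(0, -9, -3) = 0 — holds.
2) G = 0, F = -3; 0 ≥ -3 — holds.
3) values -9 <= -3 <= 1 — holds.
4) H = -4 > -6, so we need G ≤ -2; but G = 0 > -2 — does not hold.
5) B = -9, F = -3; -9 < -3 — holds.
6) G = 0 ≠ 1, but B = -9 = -9 (second disjunct) — holds.
7) F = -3 lies in [-5, -3] — holds.
8) min(-9, -3) = -9 — holds.
9) H - G = -4 - 0 = -4 — holds.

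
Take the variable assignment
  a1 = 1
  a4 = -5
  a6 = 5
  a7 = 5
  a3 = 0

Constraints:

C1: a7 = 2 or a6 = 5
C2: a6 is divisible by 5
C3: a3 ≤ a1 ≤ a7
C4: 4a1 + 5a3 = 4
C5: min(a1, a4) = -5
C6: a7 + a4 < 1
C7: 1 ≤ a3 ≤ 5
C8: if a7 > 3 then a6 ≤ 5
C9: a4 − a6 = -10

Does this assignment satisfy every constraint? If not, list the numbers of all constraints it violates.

Violated: 7.

C1: a7 = 5 ≠ 2, but a6 = 5 = 5 (second disjunct) — holds.
C2: 5 / 5 = 1, so 5 divides 5 — holds.
C3: values 0 ≤ 1 ≤ 5 — holds.
C4: 4a1 + 5a3 = 4(1) + 5(0) = 4 — holds.
C5: min(1, -5) = -5 — holds.
C6: a7 + a4 = 5 + (-5) = 0; 0 < 1 — holds.
C7: a3 = 0 is outside [1, 5] — does not hold.
C8: a7 = 5 > 3, so we need a6 ≤ 5; a6 = 5 ≤ 5 — holds.
C9: a4 − a6 = -5 − 5 = -10 — holds.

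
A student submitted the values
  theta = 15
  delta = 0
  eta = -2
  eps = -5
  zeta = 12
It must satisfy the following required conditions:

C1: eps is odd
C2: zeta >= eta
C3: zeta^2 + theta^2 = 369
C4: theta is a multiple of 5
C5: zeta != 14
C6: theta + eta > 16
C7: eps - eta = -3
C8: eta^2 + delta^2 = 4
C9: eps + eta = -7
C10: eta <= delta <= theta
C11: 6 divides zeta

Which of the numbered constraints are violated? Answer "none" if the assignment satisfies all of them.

C1: eps = -5 is odd  holds
C2: zeta = 12, eta = -2; 12 ≥ -2  holds
C3: zeta^2 + theta^2 = 12^2 + 15^2 = 144 + 225 = 369  holds
C4: 15 / 5 = 3, so 5 divides 15  holds
C5: zeta = 12, and 12 ≠ 14  holds
C6: theta + eta = 15 + (-2) = 13; 13 ≤ 16, bound 16 not met  fails
C7: eps - eta = -5 - (-2) = -3  holds
C8: eta^2 + delta^2 = (-2)^2 + 0^2 = 4 + 0 = 4  holds
C9: eps + eta = -5 + (-2) = -7  holds
C10: values -2 <= 0 <= 15  holds
C11: 12 / 6 = 2, so 6 divides 12  holds

Constraint 6 does not hold.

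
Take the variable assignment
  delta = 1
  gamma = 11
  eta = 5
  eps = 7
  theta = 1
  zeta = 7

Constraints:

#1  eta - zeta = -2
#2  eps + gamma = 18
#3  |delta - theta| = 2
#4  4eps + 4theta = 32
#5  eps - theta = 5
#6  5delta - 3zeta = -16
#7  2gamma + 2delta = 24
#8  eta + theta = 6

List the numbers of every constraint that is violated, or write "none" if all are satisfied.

#1 eta - zeta = 5 - 7 = -2 — satisfied.
#2 eps + gamma = 7 + 11 = 18 — satisfied.
#3 |1 - 1| = 0, not 2 — violated.
#4 4eps + 4theta = 4(7) + 4(1) = 32 — satisfied.
#5 eps - theta = 7 - 1 = 6, not 5 — violated.
#6 5delta - 3zeta = 5(1) - 3(7) = -16 — satisfied.
#7 2gamma + 2delta = 2(11) + 2(1) = 24 — satisfied.
#8 eta + theta = 5 + 1 = 6 — satisfied.

Constraints 3 and 5 are violated.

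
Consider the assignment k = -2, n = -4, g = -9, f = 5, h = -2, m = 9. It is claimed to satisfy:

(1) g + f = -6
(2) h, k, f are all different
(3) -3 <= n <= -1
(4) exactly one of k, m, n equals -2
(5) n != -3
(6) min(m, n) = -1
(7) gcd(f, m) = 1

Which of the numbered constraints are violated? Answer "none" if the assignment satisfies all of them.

(1) g + f = -9 + 5 = -4, not -6  fails
(2) h = k = -2, not all different  fails
(3) n = -4 is outside [-3, -1]  fails
(4) k=-2, m=9, n=-4; 1 of them equals -2  holds
(5) n = -4, and -4 ≠ -3  holds
(6) min(9, -4) = -4, not -1  fails
(7) gcd(5, 9) = 1  holds

Constraints 1, 2, 3, 6 are violated.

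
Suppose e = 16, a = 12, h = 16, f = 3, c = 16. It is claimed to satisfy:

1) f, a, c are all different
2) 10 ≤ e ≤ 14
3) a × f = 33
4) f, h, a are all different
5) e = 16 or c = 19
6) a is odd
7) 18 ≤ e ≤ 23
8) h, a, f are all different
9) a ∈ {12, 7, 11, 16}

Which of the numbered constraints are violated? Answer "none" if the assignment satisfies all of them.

Violated: 2, 3, 6, 7.

1) values 3, 12, 16 are pairwise distinct — holds.
2) e = 16 is outside [10, 14] — fails.
3) a × f = 12 × 3 = 36, not 33 — fails.
4) values 3, 16, 12 are pairwise distinct — holds.
5) e = 16 = 16 (first disjunct) — holds.
6) a = 12 is even — fails.
7) e = 16 is outside [18, 23] — fails.
8) values 16, 12, 3 are pairwise distinct — holds.
9) a = 12 is in {12, 7, 11, 16} — holds.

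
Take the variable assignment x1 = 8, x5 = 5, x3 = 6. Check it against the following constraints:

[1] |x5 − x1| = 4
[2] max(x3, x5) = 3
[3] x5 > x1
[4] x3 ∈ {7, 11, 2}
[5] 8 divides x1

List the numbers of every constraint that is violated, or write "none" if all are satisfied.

[1] |5 − 8| = 3, not 4 — violated.
[2] max(6, 5) = 6, not 3 — violated.
[3] x5 = 5, x1 = 8; 5 ≤ 8 (want >) — violated.
[4] x3 = 6 is not in {7, 11, 2} — violated.
[5] 8 / 8 = 1, so 8 divides 8 — satisfied.

The assignment fails constraints 1, 2, 3, 4.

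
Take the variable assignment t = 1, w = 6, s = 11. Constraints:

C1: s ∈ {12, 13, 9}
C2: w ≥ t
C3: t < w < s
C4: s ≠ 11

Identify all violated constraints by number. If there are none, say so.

C1: s = 11 is not in {12, 13, 9}  ✗
C2: w = 6, t = 1; 6 ≥ 1  ✓
C3: values 1 < 6 < 11  ✓
C4: s = 11, but 11 is required to differ  ✗

Violated: 1 and 4.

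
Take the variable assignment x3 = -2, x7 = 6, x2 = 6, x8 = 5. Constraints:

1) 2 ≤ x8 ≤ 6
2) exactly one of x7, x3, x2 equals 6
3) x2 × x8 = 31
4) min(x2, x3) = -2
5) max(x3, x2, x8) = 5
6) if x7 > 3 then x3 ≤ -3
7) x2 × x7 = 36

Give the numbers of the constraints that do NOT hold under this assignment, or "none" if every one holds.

Constraints 2, 3, 5, 6 are violated.

1) x8 = 5 lies in [2, 6] — holds.
2) x7=6, x3=-2, x2=6; 2 of them equal 6, not exactly one — fails.
3) x2 × x8 = 6 × 5 = 30, not 31 — fails.
4) min(6, -2) = -2 — holds.
5) max(-2, 6, 5) = 6, not 5 — fails.
6) x7 = 6 > 3, so we need x3 ≤ -3; but x3 = -2 > -3 — fails.
7) x2 × x7 = 6 × 6 = 36 — holds.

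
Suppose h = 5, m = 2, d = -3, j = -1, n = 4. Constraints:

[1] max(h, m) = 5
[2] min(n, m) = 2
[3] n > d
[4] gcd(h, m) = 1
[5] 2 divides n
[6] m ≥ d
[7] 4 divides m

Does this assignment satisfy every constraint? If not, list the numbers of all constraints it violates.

[1] max(5, 2) = 5 — holds.
[2] min(4, 2) = 2 — holds.
[3] n = 4, d = -3; 4 > -3 — holds.
[4] gcd(5, 2) = 1 — holds.
[5] 4 / 2 = 2, so 2 divides 4 — holds.
[6] m = 2, d = -3; 2 ≥ -3 — holds.
[7] 2 = 4×0 + 2, so 4 does not divide 2 — does not hold.

Constraint 7 does not hold.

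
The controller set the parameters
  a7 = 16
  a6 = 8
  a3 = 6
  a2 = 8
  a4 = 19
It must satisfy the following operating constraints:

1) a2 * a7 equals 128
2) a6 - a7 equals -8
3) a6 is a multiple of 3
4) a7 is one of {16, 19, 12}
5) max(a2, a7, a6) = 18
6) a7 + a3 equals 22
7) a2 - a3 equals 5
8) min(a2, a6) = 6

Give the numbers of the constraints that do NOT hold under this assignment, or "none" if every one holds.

1) a2 * a7 = 8 * 16 = 128 — holds.
2) a6 - a7 = 8 - 16 = -8 — holds.
3) 8 = 3*2 + 2, so 3 does not divide 8 — fails.
4) a7 = 16 is in {16, 19, 12} — holds.
5) max(8, 16, 8) = 16, not 18 — fails.
6) a7 + a3 = 16 + 6 = 22 — holds.
7) a2 - a3 = 8 - 6 = 2, not 5 — fails.
8) min(8, 8) = 8, not 6 — fails.

The assignment fails constraints 3, 5, 7, 8.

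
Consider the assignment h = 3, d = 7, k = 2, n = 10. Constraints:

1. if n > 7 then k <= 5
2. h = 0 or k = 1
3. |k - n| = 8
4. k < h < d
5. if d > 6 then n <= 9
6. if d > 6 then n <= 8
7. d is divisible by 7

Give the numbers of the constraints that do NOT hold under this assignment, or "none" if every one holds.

Constraints 2, 5, and 6 are violated.

1. n = 10 > 7, so we need k ≤ 5; k = 2 ≤ 5 — OK.
2. h = 3 ≠ 0 and k = 2 ≠ 1; both disjuncts false — violated.
3. |2 - 10| = 8 — OK.
4. values 2 < 3 < 7 — OK.
5. d = 7 > 6, so we need n ≤ 9; but n = 10 > 9 — violated.
6. d = 7 > 6, so we need n ≤ 8; but n = 10 > 8 — violated.
7. 7 / 7 = 1, so 7 divides 7 — OK.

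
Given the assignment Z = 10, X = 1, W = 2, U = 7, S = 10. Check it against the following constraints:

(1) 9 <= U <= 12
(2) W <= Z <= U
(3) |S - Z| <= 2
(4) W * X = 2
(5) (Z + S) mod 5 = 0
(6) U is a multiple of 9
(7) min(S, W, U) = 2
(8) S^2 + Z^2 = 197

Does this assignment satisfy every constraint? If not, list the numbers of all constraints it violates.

Constraints 1, 2, 6, and 8 are violated.

(1) U = 7 is outside [9, 12] — fails.
(2) values 2, 10, 7; Z = 10 is not <= U = 7 — fails.
(3) |10 - 10| = 0; 0 ≤ 2 — holds.
(4) W * X = 2 * 1 = 2 — holds.
(5) Z + S = 20; 20 mod 5 = 0 — holds.
(6) 7 = 9*0 + 7, so 9 does not divide 7 — fails.
(7) min(10, 2, 7) = 2 — holds.
(8) S^2 + Z^2 = 10^2 + 10^2 = 100 + 100 = 200, not 197 — fails.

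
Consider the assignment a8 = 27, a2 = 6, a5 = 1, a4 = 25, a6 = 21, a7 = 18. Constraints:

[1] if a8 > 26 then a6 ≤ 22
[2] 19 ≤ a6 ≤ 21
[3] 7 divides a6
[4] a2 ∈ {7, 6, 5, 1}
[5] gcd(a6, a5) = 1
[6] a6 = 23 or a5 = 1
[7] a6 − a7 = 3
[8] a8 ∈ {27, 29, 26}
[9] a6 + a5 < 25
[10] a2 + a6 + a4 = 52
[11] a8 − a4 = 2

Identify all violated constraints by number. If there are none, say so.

[1] a8 = 27 > 26, so we need a6 ≤ 22; a6 = 21 ≤ 22 — holds.
[2] a6 = 21 lies in [19, 21] — holds.
[3] 21 / 7 = 3, so 7 divides 21 — holds.
[4] a2 = 6 is in {7, 6, 5, 1} — holds.
[5] gcd(21, 1) = 1 — holds.
[6] a6 = 21 ≠ 23, but a5 = 1 = 1 (second disjunct) — holds.
[7] a6 − a7 = 21 − 18 = 3 — holds.
[8] a8 = 27 is in {27, 29, 26} — holds.
[9] a6 + a5 = 21 + 1 = 22; 22 < 25 — holds.
[10] a2 + a6 + a4 = 6 + 21 + 25 = 52 — holds.
[11] a8 − a4 = 27 − 25 = 2 — holds.

None — every constraint holds.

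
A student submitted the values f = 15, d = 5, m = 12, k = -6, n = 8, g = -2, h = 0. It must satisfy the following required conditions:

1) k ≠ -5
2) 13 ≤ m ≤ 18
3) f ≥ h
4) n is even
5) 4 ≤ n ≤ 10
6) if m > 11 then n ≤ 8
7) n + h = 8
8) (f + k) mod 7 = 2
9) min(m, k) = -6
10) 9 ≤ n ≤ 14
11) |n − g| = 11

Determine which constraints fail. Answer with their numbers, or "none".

Constraints 2, 10, and 11 are violated.

1) k = -6, and -6 ≠ -5 — satisfied.
2) m = 12 is outside [13, 18] — violated.
3) f = 15, h = 0; 15 ≥ 0 — satisfied.
4) n = 8 is even — satisfied.
5) n = 8 lies in [4, 10] — satisfied.
6) m = 12 > 11, so we need n ≤ 8; n = 8 ≤ 8 — satisfied.
7) n + h = 8 + 0 = 8 — satisfied.
8) f + k = 9; 9 mod 7 = 2 — satisfied.
9) min(12, -6) = -6 — satisfied.
10) n = 8 is outside [9, 14] — violated.
11) |8 − (-2)| = 10, not 11 — violated.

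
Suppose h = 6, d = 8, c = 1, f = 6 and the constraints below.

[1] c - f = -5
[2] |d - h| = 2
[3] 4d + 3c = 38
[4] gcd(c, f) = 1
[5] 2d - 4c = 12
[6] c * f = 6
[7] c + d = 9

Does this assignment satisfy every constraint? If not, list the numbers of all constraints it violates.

Constraint 3 is violated.

[1] c - f = 1 - 6 = -5  ✔
[2] |8 - 6| = 2  ✔
[3] 4d + 3c = 4(8) + 3(1) = 35, not 38  ✘
[4] gcd(1, 6) = 1  ✔
[5] 2d - 4c = 2(8) - 4(1) = 12  ✔
[6] c * f = 1 * 6 = 6  ✔
[7] c + d = 1 + 8 = 9  ✔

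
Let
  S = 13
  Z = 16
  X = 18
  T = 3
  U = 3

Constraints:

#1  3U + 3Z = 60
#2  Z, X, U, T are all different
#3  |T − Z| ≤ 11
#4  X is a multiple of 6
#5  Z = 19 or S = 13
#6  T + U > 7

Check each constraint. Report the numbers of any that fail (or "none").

#1 3U + 3Z = 3(3) + 3(16) = 57, not 60 — violated.
#2 U = T = 3, not all different — violated.
#3 |3 − 16| = 13; 13 > 11, exceeds bound 11 — violated.
#4 18 / 6 = 3, so 6 divides 18 — satisfied.
#5 Z = 16 ≠ 19, but S = 13 = 13 (second disjunct) — satisfied.
#6 T + U = 3 + 3 = 6; 6 ≤ 7, bound 7 not met — violated.

Constraints 1, 2, 3, and 6 do not hold.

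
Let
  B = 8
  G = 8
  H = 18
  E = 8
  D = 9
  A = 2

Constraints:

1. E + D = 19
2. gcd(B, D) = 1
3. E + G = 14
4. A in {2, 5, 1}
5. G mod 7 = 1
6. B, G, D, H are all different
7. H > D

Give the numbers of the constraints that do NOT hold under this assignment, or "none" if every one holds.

Violated: 1, 3, and 6.

1. E + D = 8 + 9 = 17, not 19  ✗
2. gcd(8, 9) = 1  ✓
3. E + G = 8 + 8 = 16, not 14  ✗
4. A = 2 is in {2, 5, 1}  ✓
5. 8 mod 7 = 1  ✓
6. B = G = 8, not all different  ✗
7. H = 18, D = 9; 18 > 9  ✓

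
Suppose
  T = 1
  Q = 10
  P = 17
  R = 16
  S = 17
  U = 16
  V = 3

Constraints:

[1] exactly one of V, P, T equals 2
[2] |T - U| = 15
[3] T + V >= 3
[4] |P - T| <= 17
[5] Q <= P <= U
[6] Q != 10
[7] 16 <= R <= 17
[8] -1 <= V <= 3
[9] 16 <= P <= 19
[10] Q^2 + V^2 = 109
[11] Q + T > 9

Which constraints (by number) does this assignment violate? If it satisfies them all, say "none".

[1] V=3, P=17, T=1; 0 of them equal 2, not exactly one  FAIL
[2] |1 - 16| = 15  OK
[3] T + V = 1 + 3 = 4; 4 ≥ 3  OK
[4] |17 - 1| = 16; 16 ≤ 17  OK
[5] values 10, 17, 16; P = 17 is not <= U = 16  FAIL
[6] Q = 10, but 10 is required to differ  FAIL
[7] R = 16 lies in [16, 17]  OK
[8] V = 3 lies in [-1, 3]  OK
[9] P = 17 lies in [16, 19]  OK
[10] Q^2 + V^2 = 10^2 + 3^2 = 100 + 9 = 109  OK
[11] Q + T = 10 + 1 = 11; 11 > 9  OK

Constraints 1, 5, 6 are violated.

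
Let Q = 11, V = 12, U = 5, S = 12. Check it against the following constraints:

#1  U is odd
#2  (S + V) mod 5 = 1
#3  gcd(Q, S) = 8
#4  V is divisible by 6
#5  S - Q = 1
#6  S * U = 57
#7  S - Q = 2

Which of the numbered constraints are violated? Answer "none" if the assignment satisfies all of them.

#1 U = 5 is odd — holds.
#2 S + V = 24; 24 mod 5 = 4, not 1 — does not hold.
#3 gcd(11, 12) = 1, not 8 — does not hold.
#4 12 / 6 = 2, so 6 divides 12 — holds.
#5 S - Q = 12 - 11 = 1 — holds.
#6 S * U = 12 * 5 = 60, not 57 — does not hold.
#7 S - Q = 12 - 11 = 1, not 2 — does not hold.

No — constraints 2, 3, 6, and 7 are not satisfied.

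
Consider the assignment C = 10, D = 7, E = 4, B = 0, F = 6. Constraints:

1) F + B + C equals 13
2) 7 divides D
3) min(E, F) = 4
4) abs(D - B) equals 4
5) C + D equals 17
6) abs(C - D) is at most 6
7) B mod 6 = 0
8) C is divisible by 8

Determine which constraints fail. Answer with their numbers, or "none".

1) F + B + C = 6 + 0 + 10 = 16, not 13 — violated.
2) 7 / 7 = 1, so 7 divides 7 — satisfied.
3) min(4, 6) = 4 — satisfied.
4) abs(7 - 0) = 7, not 4 — violated.
5) C + D = 10 + 7 = 17 — satisfied.
6) abs(10 - 7) = 3; 3 ≤ 6 — satisfied.
7) 0 mod 6 = 0 — satisfied.
8) 10 = 8*1 + 2, so 8 does not divide 10 — violated.

Constraints 1, 4, 8 do not hold.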